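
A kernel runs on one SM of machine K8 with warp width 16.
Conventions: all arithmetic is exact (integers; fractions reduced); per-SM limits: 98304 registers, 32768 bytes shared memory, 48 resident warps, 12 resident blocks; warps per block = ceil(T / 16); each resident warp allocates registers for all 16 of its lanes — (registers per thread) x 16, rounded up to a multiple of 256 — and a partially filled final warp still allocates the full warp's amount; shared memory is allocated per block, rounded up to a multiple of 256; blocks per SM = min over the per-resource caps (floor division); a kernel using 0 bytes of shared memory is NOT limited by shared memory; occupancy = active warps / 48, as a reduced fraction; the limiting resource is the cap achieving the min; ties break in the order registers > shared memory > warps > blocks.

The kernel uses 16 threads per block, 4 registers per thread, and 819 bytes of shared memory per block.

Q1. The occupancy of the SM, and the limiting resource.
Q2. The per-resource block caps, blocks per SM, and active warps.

Answer: occupancy 1/4, limited by blocks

registers: 384 blocks
shared memory: 32 blocks
warps: 48 blocks
blocks: 12 blocks

Answer: 12 blocks, 12 active warps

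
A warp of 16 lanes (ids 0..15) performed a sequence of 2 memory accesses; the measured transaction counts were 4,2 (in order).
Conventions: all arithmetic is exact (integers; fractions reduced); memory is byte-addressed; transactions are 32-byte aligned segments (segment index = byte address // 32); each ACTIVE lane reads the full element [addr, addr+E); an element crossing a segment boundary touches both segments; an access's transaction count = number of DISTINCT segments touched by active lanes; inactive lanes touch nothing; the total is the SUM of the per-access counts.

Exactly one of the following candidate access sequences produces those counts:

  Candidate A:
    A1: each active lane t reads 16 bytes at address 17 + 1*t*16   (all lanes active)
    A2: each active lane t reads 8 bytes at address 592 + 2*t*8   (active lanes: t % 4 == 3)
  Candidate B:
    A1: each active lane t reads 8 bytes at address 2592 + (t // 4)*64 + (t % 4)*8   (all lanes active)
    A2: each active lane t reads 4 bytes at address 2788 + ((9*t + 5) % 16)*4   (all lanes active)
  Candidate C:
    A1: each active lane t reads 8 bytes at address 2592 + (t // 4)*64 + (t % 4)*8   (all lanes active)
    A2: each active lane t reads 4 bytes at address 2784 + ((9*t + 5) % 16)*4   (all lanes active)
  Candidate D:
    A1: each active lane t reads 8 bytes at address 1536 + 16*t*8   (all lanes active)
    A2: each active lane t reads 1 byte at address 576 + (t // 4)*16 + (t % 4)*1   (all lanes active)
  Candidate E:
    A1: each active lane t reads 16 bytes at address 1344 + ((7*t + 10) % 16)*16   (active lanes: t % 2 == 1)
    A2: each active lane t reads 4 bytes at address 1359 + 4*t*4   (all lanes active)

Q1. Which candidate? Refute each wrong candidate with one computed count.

A: A1 gives 9 transactions, not 4
B: A2 gives 3 transactions, not 2
D: A1 gives 16 transactions, not 4
E: A1 gives 8 transactions, not 4
C: all counts match (4,2)

Answer: C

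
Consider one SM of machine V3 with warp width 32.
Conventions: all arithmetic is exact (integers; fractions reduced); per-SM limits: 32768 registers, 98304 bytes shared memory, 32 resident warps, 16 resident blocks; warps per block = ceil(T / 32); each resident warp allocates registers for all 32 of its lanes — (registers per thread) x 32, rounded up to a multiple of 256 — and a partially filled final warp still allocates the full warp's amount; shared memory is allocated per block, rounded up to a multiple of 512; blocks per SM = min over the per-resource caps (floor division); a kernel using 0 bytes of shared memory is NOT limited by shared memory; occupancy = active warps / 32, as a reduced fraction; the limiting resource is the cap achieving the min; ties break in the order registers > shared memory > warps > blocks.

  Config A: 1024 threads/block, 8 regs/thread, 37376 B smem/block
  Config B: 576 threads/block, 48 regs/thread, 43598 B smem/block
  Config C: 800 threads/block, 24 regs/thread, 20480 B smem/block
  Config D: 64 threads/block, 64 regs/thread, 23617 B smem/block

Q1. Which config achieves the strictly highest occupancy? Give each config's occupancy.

occupancies: A 1, B 9/16, C 25/32, D 1/4

Answer: A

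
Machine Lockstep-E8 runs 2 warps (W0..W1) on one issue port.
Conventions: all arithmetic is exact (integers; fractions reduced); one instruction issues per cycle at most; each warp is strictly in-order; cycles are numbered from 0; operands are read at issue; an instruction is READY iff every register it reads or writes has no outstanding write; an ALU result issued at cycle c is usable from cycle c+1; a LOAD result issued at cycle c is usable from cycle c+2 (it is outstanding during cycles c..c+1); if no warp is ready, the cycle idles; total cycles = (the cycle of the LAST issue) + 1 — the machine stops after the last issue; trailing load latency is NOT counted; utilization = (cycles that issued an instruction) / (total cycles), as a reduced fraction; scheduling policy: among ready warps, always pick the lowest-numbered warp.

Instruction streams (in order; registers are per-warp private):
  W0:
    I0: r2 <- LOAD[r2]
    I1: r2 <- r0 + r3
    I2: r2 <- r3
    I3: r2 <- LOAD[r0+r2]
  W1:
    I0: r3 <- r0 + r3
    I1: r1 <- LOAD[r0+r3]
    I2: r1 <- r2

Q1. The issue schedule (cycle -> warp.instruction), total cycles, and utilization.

cycle 0: W0.I0
cycle 1: W1.I0
cycle 2: W0.I1
cycle 3: W0.I2
cycle 4: W0.I3
cycle 5: W1.I1
cycle 6: idle
cycle 7: W1.I2

Answer: 8 cycles, utilization 7/8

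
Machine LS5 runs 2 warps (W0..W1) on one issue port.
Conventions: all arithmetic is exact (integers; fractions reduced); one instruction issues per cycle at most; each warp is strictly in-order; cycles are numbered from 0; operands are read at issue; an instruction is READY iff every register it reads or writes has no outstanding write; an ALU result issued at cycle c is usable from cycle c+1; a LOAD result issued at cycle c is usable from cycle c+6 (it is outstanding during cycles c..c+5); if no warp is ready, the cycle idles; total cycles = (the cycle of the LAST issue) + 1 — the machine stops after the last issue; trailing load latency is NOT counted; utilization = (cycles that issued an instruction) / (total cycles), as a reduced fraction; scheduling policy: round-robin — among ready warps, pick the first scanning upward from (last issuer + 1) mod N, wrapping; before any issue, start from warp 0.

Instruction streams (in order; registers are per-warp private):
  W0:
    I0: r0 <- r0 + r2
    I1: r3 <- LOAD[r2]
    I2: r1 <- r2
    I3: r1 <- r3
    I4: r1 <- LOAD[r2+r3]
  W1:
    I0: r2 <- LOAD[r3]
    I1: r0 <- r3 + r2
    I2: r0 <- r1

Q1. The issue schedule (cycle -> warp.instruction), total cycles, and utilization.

cycle 0: W0.I0
cycle 1: W1.I0
cycle 2: W0.I1
cycle 3: W0.I2
cycle 4: idle
cycle 5: idle
cycle 6: idle
cycle 7: W1.I1
cycle 8: W0.I3
cycle 9: W1.I2
cycle 10: W0.I4

Answer: 11 cycles, utilization 8/11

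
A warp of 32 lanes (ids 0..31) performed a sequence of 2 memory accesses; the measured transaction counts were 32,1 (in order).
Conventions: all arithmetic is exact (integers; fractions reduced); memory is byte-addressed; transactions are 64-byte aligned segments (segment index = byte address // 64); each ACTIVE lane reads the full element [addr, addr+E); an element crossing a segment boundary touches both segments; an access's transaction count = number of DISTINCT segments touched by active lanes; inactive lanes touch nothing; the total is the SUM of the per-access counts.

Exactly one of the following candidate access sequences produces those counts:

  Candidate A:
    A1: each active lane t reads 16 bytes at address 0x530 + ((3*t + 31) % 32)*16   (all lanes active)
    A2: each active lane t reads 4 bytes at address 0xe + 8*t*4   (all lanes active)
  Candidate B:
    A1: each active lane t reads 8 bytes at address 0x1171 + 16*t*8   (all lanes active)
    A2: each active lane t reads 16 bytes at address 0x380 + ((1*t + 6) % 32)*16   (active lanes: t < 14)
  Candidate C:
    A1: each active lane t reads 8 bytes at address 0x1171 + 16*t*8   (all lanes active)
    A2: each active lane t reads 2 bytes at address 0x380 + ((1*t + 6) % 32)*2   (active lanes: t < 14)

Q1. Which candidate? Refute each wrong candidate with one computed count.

A: A1 gives 9 transactions, not 32
B: A2 gives 4 transactions, not 1
C: all counts match (32,1)

Answer: C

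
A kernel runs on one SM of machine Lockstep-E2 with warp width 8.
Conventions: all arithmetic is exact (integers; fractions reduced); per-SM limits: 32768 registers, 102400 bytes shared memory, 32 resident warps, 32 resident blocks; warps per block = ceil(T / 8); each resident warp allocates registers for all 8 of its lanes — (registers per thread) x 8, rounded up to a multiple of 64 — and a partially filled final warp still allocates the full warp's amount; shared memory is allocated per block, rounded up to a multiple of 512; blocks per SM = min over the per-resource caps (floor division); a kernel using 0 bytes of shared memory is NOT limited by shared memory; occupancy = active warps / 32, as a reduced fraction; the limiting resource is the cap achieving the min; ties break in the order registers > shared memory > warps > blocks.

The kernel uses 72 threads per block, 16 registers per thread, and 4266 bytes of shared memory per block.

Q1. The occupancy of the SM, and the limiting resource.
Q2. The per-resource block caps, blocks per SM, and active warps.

Answer: occupancy 27/32, limited by warps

registers: 28 blocks
shared memory: 22 blocks
warps: 3 blocks
blocks: 32 blocks

Answer: 3 blocks, 27 active warps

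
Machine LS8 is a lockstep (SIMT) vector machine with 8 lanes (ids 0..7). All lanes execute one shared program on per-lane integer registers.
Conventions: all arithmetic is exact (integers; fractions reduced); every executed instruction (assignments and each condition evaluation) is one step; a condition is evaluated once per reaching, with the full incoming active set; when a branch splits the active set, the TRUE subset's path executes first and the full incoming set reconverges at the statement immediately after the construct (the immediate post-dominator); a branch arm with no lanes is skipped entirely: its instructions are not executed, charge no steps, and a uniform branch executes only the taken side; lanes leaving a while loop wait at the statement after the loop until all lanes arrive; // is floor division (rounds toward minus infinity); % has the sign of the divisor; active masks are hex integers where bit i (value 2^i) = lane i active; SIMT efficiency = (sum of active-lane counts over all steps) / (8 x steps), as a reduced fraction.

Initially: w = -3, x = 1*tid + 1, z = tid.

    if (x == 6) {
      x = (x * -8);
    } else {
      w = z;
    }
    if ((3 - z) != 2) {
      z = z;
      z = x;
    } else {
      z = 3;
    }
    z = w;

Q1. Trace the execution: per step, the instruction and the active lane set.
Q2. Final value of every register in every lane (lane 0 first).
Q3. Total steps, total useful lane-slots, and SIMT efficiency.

step 0: eval (x == 6)                0xff
step 1: x <- (x * -8)                0x20
step 2: w <- z                       0xdf
step 3: eval ((3 - z) != 2)          0xff
step 4: z <- z                       0xfd
step 5: z <- x                       0xfd
step 6: z <- 3                       0x02
step 7: z <- w                       0xff

Answer: 8 steps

w: 0,1,2,3,4,-3,6,7
x: 1,2,3,4,5,-48,7,8
z: 0,1,2,3,4,-3,6,7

steps = 8; useful = 47; efficiency = 47/64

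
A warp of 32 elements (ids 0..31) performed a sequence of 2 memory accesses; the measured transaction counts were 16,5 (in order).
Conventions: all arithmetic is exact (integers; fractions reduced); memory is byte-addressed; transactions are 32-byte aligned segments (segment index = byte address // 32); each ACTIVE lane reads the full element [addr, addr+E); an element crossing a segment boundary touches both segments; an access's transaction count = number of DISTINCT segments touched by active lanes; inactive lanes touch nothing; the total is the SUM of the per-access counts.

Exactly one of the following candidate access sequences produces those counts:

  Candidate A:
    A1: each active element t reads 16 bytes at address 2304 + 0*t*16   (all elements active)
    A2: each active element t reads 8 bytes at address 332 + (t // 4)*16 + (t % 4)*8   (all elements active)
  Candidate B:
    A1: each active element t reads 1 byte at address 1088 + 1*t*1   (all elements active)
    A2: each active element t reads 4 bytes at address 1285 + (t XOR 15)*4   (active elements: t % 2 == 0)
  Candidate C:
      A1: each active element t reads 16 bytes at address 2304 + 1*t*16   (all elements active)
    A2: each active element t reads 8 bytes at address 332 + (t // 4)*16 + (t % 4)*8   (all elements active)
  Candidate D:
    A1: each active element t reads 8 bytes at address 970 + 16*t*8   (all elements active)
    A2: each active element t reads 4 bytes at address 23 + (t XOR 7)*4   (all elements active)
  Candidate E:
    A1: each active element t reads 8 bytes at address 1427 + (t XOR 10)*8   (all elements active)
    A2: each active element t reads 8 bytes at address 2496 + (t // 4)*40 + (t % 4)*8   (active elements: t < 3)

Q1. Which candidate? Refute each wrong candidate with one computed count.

A: A1 gives 1 transaction, not 16
B: A1 gives 1 transaction, not 16
D: A1 gives 32 transactions, not 16
E: A1 gives 9 transactions, not 16
C: all counts match (16,5)

Answer: C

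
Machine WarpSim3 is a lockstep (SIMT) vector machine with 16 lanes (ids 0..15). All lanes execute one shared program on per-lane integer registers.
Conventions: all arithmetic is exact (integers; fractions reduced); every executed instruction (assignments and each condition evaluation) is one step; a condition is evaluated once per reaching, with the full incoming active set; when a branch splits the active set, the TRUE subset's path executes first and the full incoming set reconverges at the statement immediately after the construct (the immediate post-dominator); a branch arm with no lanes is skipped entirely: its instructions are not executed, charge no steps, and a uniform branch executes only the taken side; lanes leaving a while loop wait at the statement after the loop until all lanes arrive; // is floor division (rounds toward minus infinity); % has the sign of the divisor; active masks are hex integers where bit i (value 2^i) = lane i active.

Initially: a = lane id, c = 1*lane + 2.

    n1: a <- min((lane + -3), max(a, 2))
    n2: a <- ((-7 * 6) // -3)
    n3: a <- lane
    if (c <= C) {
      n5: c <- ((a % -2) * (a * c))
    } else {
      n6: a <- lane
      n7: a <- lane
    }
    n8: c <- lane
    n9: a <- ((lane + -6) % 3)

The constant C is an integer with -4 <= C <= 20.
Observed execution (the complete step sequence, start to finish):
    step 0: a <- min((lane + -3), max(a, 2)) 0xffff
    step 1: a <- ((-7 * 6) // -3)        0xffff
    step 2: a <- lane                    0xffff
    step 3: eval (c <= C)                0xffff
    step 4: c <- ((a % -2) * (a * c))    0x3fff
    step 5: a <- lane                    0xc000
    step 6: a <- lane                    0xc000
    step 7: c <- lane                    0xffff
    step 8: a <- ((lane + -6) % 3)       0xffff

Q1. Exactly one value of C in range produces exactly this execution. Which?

Answer: C = 15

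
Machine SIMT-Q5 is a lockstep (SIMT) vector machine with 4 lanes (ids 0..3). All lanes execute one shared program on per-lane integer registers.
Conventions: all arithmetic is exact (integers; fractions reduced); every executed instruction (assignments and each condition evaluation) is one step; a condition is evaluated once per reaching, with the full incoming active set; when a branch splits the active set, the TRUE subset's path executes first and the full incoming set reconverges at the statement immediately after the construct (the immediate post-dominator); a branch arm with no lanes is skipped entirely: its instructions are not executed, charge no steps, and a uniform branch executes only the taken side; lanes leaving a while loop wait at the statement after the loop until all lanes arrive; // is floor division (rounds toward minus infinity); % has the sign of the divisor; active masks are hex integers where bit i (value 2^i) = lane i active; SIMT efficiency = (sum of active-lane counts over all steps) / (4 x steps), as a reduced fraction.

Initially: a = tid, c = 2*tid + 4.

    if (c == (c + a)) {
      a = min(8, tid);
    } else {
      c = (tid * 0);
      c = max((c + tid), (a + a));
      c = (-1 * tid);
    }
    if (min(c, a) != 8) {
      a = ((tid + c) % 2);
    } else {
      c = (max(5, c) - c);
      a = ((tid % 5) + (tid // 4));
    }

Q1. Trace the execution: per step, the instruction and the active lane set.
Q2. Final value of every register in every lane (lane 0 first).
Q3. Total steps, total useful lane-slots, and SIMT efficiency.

step 0: eval (c == (c + a))          0xf
step 1: a <- min(8, tid)             0x1
step 2: c <- (tid * 0)               0xe
step 3: c <- max((c + tid), (a + a)) 0xe
step 4: c <- (-1 * tid)              0xe
step 5: eval (min(c, a) != 8)        0xf
step 6: a <- ((tid + c) % 2)         0xf

Answer: 7 steps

a: 0,0,0,0
c: 4,-1,-2,-3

steps = 7; useful = 22; efficiency = 22/28 = 11/14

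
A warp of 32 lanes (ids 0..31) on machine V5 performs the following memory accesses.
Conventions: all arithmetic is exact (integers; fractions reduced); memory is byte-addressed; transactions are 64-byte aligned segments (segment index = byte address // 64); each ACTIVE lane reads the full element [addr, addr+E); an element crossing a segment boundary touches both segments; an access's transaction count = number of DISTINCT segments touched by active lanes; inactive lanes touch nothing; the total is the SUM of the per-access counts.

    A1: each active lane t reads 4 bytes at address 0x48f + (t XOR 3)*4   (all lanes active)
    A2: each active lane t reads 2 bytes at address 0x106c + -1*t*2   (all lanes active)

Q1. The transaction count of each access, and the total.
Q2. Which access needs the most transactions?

A1: 3 transactions
A2: 2 transactions

Answer: 3,2; total 5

Answer: A1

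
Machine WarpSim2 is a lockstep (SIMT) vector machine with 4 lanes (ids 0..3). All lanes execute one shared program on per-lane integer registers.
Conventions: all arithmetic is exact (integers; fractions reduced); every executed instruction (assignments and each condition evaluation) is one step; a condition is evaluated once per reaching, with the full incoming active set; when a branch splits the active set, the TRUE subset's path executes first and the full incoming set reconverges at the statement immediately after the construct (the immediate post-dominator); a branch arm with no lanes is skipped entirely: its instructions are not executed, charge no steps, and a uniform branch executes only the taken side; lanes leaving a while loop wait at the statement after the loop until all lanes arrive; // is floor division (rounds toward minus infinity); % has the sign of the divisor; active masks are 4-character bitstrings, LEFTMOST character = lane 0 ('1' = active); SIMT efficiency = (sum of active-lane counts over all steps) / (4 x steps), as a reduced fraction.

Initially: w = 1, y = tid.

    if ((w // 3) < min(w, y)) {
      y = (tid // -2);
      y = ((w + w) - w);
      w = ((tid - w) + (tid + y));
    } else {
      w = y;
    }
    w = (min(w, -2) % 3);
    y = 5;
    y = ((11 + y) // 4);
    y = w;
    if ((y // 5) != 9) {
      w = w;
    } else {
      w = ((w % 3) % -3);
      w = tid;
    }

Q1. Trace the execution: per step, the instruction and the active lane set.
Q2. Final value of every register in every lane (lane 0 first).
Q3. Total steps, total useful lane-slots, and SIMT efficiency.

step 0: eval ((w // 3) < min(w, y))  1111
step 1: y <- (tid // -2)             0111
step 2: y <- ((w + w) - w)           0111
step 3: w <- ((tid - w) + (tid + y)) 0111
step 4: w <- y                       1000
step 5: w <- (min(w, -2) % 3)        1111
step 6: y <- 5                       1111
step 7: y <- ((11 + y) // 4)         1111
step 8: y <- w                       1111
step 9: eval ((y // 5) != 9)         1111
step 10: w <- w                       1111

Answer: 11 steps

w: 1,1,1,1
y: 1,1,1,1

steps = 11; useful = 38; efficiency = 38/44 = 19/22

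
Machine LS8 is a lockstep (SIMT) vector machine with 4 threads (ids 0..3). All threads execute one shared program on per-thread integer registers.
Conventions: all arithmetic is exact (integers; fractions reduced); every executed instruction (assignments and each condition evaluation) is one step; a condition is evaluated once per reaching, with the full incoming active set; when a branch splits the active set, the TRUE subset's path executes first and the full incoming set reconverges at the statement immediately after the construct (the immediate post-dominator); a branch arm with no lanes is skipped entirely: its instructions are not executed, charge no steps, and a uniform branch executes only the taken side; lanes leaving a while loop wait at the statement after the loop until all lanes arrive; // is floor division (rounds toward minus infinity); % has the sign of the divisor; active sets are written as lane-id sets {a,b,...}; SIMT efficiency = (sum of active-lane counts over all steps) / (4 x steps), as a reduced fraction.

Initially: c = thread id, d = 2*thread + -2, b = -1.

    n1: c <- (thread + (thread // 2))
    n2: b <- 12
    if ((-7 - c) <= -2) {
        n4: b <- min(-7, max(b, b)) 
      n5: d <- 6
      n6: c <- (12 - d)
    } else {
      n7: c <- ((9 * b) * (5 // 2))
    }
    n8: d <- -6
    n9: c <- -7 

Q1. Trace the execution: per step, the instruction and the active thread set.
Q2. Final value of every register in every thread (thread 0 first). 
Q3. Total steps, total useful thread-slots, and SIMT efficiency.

step 0: c <- (thread + (thread // 2)) {0,1,2,3}
step 1: b <- 12                      {0,1,2,3}
step 2: eval ((-7 - c) <= -2)        {0,1,2,3}
step 3: b <- min(-7, max(b, b))      {0,1,2,3}
step 4: d <- 6                       {0,1,2,3}
step 5: c <- (12 - d)                {0,1,2,3}
step 6: d <- -6                      {0,1,2,3}
step 7: c <- -7                      {0,1,2,3}

Answer: 8 steps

c: -7,-7,-7,-7
d: -6,-6,-6,-6
b: -7,-7,-7,-7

steps = 8; useful = 32; efficiency = 32/32 = 1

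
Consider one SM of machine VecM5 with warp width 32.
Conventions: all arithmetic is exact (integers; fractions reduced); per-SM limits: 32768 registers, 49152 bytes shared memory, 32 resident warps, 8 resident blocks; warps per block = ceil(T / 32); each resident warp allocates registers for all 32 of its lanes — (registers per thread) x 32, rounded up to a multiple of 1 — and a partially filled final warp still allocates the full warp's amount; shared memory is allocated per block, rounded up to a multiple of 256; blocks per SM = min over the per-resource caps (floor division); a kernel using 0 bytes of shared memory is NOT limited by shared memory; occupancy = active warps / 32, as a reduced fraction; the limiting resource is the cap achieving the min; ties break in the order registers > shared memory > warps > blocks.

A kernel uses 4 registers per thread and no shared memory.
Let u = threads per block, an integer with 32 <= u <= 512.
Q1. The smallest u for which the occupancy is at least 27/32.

Answer: u = 97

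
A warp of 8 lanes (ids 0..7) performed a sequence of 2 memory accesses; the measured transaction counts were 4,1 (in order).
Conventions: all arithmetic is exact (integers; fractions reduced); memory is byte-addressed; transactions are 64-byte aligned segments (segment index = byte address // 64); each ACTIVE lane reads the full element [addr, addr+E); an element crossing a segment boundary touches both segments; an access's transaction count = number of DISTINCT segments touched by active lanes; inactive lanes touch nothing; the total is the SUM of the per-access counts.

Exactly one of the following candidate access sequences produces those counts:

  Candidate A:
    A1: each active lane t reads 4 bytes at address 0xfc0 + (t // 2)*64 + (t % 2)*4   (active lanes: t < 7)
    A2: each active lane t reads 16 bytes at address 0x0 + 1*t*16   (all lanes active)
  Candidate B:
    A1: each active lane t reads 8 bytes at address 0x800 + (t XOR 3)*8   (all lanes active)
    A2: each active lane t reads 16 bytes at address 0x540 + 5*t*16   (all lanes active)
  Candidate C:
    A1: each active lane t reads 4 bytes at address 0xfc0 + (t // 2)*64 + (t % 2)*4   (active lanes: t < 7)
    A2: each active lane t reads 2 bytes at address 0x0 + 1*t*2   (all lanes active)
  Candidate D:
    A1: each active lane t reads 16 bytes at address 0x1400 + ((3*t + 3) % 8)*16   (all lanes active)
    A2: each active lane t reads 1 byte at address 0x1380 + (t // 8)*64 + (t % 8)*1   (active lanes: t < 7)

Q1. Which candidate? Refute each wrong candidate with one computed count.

A: A2 gives 2 transactions, not 1
B: A1 gives 1 transaction, not 4
D: A1 gives 2 transactions, not 4
C: all counts match (4,1)

Answer: C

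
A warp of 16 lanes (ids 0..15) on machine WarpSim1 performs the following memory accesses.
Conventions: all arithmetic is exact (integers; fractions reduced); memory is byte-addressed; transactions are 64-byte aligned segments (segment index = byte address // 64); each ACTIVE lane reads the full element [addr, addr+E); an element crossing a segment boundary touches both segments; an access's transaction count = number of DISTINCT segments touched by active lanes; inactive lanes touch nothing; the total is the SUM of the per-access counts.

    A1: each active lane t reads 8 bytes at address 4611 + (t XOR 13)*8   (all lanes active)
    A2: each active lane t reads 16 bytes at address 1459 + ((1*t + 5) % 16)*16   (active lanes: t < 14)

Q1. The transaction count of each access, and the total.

A1: 3 transactions
A2: 5 transactions

Answer: 3,5; total 8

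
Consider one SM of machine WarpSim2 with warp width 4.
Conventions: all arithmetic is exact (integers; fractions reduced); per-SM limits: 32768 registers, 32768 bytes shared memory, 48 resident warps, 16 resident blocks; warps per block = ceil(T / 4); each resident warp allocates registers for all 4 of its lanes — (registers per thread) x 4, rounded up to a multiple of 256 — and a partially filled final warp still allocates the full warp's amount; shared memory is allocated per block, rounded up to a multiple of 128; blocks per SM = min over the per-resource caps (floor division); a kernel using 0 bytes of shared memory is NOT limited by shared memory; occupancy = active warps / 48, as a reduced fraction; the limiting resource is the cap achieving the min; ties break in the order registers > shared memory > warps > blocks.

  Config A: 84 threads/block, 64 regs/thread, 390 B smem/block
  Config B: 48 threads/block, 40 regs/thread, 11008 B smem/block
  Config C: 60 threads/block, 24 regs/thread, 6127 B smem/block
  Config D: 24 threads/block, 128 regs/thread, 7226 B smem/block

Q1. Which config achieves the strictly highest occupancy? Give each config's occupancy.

occupancies: A 7/8, B 1/2, C 15/16, D 1/2

Answer: C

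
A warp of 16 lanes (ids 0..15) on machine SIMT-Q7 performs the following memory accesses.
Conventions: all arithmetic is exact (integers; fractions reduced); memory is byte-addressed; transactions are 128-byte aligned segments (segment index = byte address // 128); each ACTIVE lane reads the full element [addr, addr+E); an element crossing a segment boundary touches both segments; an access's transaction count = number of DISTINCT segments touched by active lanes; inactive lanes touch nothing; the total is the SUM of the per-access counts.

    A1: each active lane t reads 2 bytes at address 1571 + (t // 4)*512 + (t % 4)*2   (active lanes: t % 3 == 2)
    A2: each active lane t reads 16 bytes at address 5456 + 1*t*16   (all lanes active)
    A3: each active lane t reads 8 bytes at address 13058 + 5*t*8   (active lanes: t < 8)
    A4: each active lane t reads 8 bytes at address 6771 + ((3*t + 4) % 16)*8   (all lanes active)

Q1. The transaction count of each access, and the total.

A1: 4 transactions
A2: 3 transactions
A3: 3 transactions
A4: 2 transactions

Answer: 4,3,3,2; total 12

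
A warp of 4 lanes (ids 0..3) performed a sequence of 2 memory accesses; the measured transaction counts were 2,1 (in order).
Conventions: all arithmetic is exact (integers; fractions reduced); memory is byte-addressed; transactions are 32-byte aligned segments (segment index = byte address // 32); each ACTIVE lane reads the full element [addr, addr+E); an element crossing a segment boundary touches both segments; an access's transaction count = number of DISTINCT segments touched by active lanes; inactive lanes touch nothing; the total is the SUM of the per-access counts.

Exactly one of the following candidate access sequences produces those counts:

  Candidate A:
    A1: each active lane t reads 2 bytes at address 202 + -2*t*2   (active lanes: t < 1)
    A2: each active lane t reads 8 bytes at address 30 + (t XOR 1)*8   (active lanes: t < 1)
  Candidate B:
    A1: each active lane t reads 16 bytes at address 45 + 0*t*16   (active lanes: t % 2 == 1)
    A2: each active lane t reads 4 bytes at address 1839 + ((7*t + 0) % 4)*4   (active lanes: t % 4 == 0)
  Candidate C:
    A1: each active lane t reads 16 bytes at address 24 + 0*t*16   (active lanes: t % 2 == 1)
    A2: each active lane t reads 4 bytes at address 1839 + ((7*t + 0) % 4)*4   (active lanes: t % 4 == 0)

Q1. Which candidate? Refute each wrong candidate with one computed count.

A: A1 gives 1 transaction, not 2
B: A1 gives 1 transaction, not 2
C: all counts match (2,1)

Answer: C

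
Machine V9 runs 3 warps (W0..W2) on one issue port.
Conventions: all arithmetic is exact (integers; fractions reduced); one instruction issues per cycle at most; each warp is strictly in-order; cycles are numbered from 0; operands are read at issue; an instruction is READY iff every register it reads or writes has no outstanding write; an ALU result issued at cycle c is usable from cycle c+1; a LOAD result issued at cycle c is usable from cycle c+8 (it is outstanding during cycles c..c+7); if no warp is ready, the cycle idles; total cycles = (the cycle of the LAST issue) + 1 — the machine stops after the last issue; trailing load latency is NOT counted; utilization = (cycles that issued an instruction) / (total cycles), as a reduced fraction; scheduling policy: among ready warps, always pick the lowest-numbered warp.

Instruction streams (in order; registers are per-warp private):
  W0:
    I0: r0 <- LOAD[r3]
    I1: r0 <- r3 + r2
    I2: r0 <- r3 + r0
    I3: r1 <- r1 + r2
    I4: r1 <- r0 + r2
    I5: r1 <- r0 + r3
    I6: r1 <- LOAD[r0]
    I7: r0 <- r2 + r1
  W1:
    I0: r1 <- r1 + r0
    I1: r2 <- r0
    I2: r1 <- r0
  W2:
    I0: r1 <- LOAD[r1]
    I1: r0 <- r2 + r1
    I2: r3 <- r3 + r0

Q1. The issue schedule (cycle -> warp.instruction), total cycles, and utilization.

cycle 0: W0.I0
cycle 1: W1.I0
cycle 2: W1.I1
cycle 3: W1.I2
cycle 4: W2.I0
cycle 5: idle
cycle 6: idle
cycle 7: idle
cycle 8: W0.I1
cycle 9: W0.I2
cycle 10: W0.I3
cycle 11: W0.I4
cycle 12: W0.I5
cycle 13: W0.I6
cycle 14: W2.I1
cycle 15: W2.I2
cycle 16: idle
cycle 17: idle
cycle 18: idle
cycle 19: idle
cycle 20: idle
cycle 21: W0.I7

Answer: 22 cycles, utilization 7/11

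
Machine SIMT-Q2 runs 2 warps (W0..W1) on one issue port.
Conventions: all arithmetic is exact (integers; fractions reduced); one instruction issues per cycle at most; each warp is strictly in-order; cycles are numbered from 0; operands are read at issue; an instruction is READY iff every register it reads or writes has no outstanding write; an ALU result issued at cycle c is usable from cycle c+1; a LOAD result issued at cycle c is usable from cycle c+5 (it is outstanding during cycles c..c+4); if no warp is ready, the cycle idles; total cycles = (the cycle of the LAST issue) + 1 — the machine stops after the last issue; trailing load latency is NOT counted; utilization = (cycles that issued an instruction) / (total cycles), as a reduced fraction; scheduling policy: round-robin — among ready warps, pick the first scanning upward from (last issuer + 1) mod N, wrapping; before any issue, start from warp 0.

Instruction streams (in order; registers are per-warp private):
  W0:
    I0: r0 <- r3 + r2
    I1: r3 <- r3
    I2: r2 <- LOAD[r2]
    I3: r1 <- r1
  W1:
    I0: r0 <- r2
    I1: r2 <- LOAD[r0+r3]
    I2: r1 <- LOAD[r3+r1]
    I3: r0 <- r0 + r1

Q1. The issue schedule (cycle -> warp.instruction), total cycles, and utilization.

cycle 0: W0.I0
cycle 1: W1.I0
cycle 2: W0.I1
cycle 3: W1.I1
cycle 4: W0.I2
cycle 5: W1.I2
cycle 6: W0.I3
cycle 7: idle
cycle 8: idle
cycle 9: idle
cycle 10: W1.I3

Answer: 11 cycles, utilization 8/11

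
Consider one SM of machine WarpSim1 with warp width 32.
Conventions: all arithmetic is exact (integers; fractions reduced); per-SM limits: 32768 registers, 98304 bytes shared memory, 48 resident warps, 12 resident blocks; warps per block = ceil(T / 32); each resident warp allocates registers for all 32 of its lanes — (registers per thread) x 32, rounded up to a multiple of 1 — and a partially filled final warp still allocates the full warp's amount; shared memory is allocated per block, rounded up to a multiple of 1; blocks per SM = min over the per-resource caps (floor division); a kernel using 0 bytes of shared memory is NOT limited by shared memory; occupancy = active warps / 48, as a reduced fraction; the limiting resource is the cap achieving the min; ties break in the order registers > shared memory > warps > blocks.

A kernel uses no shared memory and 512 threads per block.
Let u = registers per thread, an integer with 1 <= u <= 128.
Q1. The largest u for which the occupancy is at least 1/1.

Answer: u = 21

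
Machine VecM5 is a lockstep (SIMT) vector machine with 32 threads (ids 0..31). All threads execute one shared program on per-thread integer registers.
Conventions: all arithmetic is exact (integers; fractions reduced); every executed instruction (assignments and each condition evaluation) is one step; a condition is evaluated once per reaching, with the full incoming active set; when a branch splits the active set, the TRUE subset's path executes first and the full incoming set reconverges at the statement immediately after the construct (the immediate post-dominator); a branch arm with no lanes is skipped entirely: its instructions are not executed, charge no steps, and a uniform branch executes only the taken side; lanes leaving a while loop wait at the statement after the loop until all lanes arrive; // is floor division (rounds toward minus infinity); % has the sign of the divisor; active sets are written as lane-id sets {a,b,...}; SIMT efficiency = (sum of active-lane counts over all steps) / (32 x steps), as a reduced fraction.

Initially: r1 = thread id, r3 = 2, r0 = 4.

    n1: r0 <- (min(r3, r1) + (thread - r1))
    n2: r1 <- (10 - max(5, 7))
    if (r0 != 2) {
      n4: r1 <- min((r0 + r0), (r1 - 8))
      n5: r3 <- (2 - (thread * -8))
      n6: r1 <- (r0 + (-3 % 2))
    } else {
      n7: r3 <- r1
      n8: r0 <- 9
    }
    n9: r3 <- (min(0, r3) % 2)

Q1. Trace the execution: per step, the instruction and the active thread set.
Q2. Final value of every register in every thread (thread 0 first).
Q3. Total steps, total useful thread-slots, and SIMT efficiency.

step 0: r0 <- (min(r3, r1) + (thread - r1)) {0,1,2,3,4,5,6,7,8,9,10,11,12,13,14,15,16,17,18,19,20,21,22,23,24,25,26,27,28,29,30,31}
step 1: r1 <- (10 - max(5, 7))       {0,1,2,3,4,5,6,7,8,9,10,11,12,13,14,15,16,17,18,19,20,21,22,23,24,25,26,27,28,29,30,31}
step 2: eval (r0 != 2)               {0,1,2,3,4,5,6,7,8,9,10,11,12,13,14,15,16,17,18,19,20,21,22,23,24,25,26,27,28,29,30,31}
step 3: r1 <- min((r0 + r0), (r1 - 8)) {0,1}
step 4: r3 <- (2 - (thread * -8))    {0,1}
step 5: r1 <- (r0 + (-3 % 2))        {0,1}
step 6: r3 <- r1                     {2,3,4,5,6,7,8,9,10,11,12,13,14,15,16,17,18,19,20,21,22,23,24,25,26,27,28,29,30,31}
step 7: r0 <- 9                      {2,3,4,5,6,7,8,9,10,11,12,13,14,15,16,17,18,19,20,21,22,23,24,25,26,27,28,29,30,31}
step 8: r3 <- (min(0, r3) % 2)       {0,1,2,3,4,5,6,7,8,9,10,11,12,13,14,15,16,17,18,19,20,21,22,23,24,25,26,27,28,29,30,31}

Answer: 9 steps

r1: 1,2,3,3,3,3,3,3,3,3,3,3,3,3,3,3,3,3,3,3,3,3,3,3,3,3,3,3,3,3,3,3
r3: 0,0,0,0,0,0,0,0,0,0,0,0,0,0,0,0,0,0,0,0,0,0,0,0,0,0,0,0,0,0,0,0
r0: 0,1,9,9,9,9,9,9,9,9,9,9,9,9,9,9,9,9,9,9,9,9,9,9,9,9,9,9,9,9,9,9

steps = 9; useful = 194; efficiency = 194/288 = 97/144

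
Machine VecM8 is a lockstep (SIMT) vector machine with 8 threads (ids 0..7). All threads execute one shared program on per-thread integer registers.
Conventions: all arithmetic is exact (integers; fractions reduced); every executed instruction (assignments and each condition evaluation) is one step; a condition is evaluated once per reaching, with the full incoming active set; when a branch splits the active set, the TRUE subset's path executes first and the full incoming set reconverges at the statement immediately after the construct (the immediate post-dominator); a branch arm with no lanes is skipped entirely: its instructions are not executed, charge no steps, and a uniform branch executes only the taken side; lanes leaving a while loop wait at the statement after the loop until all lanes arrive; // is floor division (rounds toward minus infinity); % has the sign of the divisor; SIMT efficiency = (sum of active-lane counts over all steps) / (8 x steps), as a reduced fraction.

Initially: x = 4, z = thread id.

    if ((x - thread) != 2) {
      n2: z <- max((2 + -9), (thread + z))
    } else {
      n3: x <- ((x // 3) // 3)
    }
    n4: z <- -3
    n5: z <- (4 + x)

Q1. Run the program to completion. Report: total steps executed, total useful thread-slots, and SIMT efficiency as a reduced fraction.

Answer: 5 steps, 32 useful, 4/5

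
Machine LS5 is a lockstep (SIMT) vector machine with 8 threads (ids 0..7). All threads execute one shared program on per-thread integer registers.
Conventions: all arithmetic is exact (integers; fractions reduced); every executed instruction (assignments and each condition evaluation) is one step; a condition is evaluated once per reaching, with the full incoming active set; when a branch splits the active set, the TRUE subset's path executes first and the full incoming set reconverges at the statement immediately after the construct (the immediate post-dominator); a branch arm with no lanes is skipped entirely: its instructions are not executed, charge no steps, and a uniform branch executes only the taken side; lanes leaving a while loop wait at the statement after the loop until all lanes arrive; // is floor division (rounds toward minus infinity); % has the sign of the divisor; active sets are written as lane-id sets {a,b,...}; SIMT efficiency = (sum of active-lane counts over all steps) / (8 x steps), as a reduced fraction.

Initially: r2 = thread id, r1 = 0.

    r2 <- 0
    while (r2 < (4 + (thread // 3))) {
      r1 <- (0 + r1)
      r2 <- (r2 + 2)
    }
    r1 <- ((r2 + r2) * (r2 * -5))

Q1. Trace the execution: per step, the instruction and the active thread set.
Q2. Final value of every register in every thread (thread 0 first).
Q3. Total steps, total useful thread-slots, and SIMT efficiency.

step 0: r2 <- 0                      {0,1,2,3,4,5,6,7}
step 1: eval (r2 < (4 + (thread // 3))) {0,1,2,3,4,5,6,7}
step 2: r1 <- (0 + r1)               {0,1,2,3,4,5,6,7}
step 3: r2 <- (r2 + 2)               {0,1,2,3,4,5,6,7}
step 4: eval (r2 < (4 + (thread // 3))) {0,1,2,3,4,5,6,7}
step 5: r1 <- (0 + r1)               {0,1,2,3,4,5,6,7}
step 6: r2 <- (r2 + 2)               {0,1,2,3,4,5,6,7}
step 7: eval (r2 < (4 + (thread // 3))) {0,1,2,3,4,5,6,7}
step 8: r1 <- (0 + r1)               {3,4,5,6,7}
step 9: r2 <- (r2 + 2)               {3,4,5,6,7}
step 10: eval (r2 < (4 + (thread // 3))) {3,4,5,6,7}
step 11: r1 <- ((r2 + r2) * (r2 * -5)) {0,1,2,3,4,5,6,7}

Answer: 12 steps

r2: 4,4,4,6,6,6,6,6
r1: -160,-160,-160,-360,-360,-360,-360,-360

steps = 12; useful = 87; efficiency = 87/96 = 29/32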